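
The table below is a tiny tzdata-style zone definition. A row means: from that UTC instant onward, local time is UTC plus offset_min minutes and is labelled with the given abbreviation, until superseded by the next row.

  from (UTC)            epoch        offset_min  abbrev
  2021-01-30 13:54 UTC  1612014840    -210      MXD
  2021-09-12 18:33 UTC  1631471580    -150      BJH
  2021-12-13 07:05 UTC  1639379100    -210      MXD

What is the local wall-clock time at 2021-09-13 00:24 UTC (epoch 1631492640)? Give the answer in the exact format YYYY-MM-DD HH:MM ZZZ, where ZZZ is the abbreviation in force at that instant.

2021-09-12 21:54 BJH

Query: 2021-09-13 00:24 UTC
Rule 2/3 (BJH, -02:30): 2021-09-12 18:33 UTC ≤ query < 2021-12-13 07:05 UTC
0·60 + 24 - 150 = -126 min
-126 = -1·1440 + 1314; 1314 = 21·60 + 54 → 21:54, 2021-09-13 - 1 day = 2021-09-12
→ 2021-09-12 21:54 BJH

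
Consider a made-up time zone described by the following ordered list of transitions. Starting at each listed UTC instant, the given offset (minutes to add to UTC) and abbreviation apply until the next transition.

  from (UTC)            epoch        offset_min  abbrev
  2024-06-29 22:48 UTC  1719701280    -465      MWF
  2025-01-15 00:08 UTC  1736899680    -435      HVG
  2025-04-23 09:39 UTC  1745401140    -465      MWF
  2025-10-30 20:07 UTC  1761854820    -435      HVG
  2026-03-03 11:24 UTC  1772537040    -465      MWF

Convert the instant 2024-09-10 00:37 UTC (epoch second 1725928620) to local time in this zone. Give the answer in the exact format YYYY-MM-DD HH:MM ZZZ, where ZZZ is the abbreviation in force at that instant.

Query: 2024-09-10 00:37 UTC
Rule 1/5 (MWF, -07:45): 2024-06-29 22:48 UTC ≤ query < 2025-01-15 00:08 UTC
0·60 + 37 - 465 = -428 min
-428 = -1·1440 + 1012; 1012 = 16·60 + 52 → 16:52, 2024-09-10 - 1 day = 2024-09-09
→ 2024-09-09 16:52 MWF

2024-09-09 16:52 MWF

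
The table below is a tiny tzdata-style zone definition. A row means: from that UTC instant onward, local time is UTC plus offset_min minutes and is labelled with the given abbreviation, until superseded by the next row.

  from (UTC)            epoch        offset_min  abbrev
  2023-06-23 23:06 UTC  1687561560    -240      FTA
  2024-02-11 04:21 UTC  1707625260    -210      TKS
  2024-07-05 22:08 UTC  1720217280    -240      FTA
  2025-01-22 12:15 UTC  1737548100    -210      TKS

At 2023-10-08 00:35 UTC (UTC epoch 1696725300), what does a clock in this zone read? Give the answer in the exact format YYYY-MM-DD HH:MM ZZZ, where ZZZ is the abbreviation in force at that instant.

Query: 2023-10-08 00:35 UTC
Rule 1/4 (FTA, -04:00): 2023-06-23 23:06 UTC ≤ query < 2024-02-11 04:21 UTC
0·60 + 35 - 240 = -205 min
-205 = -1·1440 + 1235; 1235 = 20·60 + 35 → 20:35, 2023-10-08 - 1 day = 2023-10-07
→ 2023-10-07 20:35 FTA

2023-10-07 20:35 FTA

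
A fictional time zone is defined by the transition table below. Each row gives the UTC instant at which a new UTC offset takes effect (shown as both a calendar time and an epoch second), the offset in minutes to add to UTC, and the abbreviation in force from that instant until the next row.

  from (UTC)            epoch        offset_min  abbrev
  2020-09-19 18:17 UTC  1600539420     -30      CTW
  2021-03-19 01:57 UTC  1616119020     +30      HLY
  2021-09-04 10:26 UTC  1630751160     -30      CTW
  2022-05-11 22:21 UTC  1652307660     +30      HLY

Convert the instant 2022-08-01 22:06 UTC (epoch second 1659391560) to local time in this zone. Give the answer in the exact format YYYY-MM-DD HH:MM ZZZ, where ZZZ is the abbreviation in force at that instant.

2022-08-01 22:36 HLY

Query: 2022-08-01 22:06 UTC
Rule 4/4 (HLY, +00:30): 2022-05-11 22:21 UTC ≤ query < +∞
22·60 + 6 + 30 = 1356 min
1356 = 0·1440 + 1356; 1356 = 22·60 + 36 → 22:36, same day
→ 2022-08-01 22:36 HLY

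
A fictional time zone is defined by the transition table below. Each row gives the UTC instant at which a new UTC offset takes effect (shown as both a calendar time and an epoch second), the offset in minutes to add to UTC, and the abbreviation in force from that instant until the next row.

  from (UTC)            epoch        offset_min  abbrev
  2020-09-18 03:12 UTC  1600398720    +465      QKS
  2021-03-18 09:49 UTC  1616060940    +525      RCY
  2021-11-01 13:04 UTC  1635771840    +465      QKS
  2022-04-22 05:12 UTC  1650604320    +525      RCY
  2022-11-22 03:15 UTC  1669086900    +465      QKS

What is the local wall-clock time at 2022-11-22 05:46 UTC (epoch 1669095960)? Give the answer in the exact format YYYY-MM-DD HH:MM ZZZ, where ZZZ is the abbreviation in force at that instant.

Query: 2022-11-22 05:46 UTC
Rule 5/5 (QKS, +07:45): 2022-11-22 03:15 UTC ≤ query < +∞
5·60 + 46 + 465 = 811 min
811 = 0·1440 + 811; 811 = 13·60 + 31 → 13:31, same day
→ 2022-11-22 13:31 QKS

2022-11-22 13:31 QKS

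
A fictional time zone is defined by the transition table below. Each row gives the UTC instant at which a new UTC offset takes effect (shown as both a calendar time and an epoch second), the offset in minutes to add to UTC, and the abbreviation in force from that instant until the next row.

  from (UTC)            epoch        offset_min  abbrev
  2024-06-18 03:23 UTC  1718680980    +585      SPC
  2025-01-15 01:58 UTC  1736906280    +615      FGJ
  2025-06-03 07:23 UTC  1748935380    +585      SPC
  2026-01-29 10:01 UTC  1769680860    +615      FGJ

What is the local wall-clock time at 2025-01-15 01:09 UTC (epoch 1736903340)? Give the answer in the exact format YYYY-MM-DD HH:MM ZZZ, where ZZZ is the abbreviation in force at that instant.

2025-01-15 10:54 SPC

Query: 2025-01-15 01:09 UTC
Rule 1/4 (SPC, +09:45): 2024-06-18 03:23 UTC ≤ query < 2025-01-15 01:58 UTC
1·60 + 9 + 585 = 654 min
654 = 0·1440 + 654; 654 = 10·60 + 54 → 10:54, same day
→ 2025-01-15 10:54 SPC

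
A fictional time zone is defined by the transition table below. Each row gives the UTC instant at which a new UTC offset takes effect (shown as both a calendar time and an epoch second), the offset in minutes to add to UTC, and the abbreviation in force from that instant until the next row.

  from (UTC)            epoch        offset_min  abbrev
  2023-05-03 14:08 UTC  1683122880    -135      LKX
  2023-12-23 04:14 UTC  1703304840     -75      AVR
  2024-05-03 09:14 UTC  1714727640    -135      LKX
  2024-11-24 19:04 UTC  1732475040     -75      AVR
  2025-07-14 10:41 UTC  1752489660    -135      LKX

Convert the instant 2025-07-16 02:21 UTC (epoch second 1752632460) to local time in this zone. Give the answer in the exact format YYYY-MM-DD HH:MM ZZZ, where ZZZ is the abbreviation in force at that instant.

2025-07-16 00:06 LKX

Query: 2025-07-16 02:21 UTC
Rule 5/5 (LKX, -02:15): 2025-07-14 10:41 UTC ≤ query < +∞
2·60 + 21 - 135 = 6 min
6 = 0·1440 + 6; 6 = 0·60 + 6 → 00:06, same day
→ 2025-07-16 00:06 LKX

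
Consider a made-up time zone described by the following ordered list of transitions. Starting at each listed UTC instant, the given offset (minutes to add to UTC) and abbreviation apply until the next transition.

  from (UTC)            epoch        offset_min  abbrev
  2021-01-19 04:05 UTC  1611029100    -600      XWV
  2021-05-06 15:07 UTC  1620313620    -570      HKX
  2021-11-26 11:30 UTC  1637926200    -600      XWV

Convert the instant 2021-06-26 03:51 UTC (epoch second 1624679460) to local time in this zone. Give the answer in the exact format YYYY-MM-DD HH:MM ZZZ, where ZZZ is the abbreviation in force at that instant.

2021-06-25 18:21 HKX

Query: 2021-06-26 03:51 UTC
Rule 2/3 (HKX, -09:30): 2021-05-06 15:07 UTC ≤ query < 2021-11-26 11:30 UTC
3·60 + 51 - 570 = -339 min
-339 = -1·1440 + 1101; 1101 = 18·60 + 21 → 18:21, 2021-06-26 - 1 day = 2021-06-25
→ 2021-06-25 18:21 HKX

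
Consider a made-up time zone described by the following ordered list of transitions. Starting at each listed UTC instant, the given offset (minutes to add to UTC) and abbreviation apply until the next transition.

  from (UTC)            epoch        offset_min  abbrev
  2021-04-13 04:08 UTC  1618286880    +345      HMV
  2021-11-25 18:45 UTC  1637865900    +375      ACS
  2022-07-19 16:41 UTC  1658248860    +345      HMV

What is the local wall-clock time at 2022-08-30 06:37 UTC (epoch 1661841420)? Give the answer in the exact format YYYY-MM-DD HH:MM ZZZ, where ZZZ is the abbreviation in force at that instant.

Query: 2022-08-30 06:37 UTC
Rule 3/3 (HMV, +05:45): 2022-07-19 16:41 UTC ≤ query < +∞
6·60 + 37 + 345 = 742 min
742 = 0·1440 + 742; 742 = 12·60 + 22 → 12:22, same day
→ 2022-08-30 12:22 HMV

2022-08-30 12:22 HMV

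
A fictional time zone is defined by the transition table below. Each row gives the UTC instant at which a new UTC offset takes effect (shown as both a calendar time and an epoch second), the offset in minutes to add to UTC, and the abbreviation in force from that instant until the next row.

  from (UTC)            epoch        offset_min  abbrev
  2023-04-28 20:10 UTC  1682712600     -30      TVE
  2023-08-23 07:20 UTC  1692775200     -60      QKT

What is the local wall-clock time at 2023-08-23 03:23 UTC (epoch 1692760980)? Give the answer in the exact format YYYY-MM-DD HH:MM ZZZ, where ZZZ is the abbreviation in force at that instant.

Query: 2023-08-23 03:23 UTC
Rule 1/2 (TVE, -00:30): 2023-04-28 20:10 UTC ≤ query < 2023-08-23 07:20 UTC
3·60 + 23 - 30 = 173 min
173 = 0·1440 + 173; 173 = 2·60 + 53 → 02:53, same day
→ 2023-08-23 02:53 TVE

2023-08-23 02:53 TVE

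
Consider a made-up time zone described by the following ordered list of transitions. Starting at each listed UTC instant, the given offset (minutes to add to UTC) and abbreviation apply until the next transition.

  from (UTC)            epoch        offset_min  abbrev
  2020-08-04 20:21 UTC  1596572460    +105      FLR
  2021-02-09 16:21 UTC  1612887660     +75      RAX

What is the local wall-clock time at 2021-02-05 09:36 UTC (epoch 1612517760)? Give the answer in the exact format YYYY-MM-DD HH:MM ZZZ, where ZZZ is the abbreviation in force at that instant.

Query: 2021-02-05 09:36 UTC
Rule 1/2 (FLR, +01:45): 2020-08-04 20:21 UTC ≤ query < 2021-02-09 16:21 UTC
9·60 + 36 + 105 = 681 min
681 = 0·1440 + 681; 681 = 11·60 + 21 → 11:21, same day
→ 2021-02-05 11:21 FLR

2021-02-05 11:21 FLR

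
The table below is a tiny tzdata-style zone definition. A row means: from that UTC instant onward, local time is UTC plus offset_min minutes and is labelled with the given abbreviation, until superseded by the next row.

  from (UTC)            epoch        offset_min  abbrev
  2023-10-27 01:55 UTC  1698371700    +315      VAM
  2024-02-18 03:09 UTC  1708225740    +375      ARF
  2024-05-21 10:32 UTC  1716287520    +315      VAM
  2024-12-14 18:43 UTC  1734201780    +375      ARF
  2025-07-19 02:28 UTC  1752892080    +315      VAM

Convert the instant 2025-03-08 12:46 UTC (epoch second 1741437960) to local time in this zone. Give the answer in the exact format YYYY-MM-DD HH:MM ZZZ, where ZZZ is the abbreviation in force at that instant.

2025-03-08 19:01 ARF

Query: 2025-03-08 12:46 UTC
Rule 4/5 (ARF, +06:15): 2024-12-14 18:43 UTC ≤ query < 2025-07-19 02:28 UTC
12·60 + 46 + 375 = 1141 min
1141 = 0·1440 + 1141; 1141 = 19·60 + 1 → 19:01, same day
→ 2025-03-08 19:01 ARF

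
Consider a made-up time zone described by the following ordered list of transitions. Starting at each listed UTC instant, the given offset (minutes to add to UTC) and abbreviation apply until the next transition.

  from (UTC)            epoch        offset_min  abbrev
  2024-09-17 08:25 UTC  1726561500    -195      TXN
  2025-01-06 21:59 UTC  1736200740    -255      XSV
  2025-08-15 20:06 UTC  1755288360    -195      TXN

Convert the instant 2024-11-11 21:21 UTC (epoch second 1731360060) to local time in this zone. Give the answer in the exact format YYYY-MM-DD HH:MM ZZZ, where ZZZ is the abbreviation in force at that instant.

Query: 2024-11-11 21:21 UTC
Rule 1/3 (TXN, -03:15): 2024-09-17 08:25 UTC ≤ query < 2025-01-06 21:59 UTC
21·60 + 21 - 195 = 1086 min
1086 = 0·1440 + 1086; 1086 = 18·60 + 6 → 18:06, same day
→ 2024-11-11 18:06 TXN

2024-11-11 18:06 TXN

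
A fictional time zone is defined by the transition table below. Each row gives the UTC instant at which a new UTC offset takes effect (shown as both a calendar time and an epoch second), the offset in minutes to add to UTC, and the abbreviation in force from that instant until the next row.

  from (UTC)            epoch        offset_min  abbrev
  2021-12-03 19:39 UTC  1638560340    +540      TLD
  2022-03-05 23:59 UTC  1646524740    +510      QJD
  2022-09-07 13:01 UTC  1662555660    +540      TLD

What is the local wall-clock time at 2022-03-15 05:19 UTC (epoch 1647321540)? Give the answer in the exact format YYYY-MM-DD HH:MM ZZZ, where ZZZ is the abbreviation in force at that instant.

2022-03-15 13:49 QJD

Query: 2022-03-15 05:19 UTC
Rule 2/3 (QJD, +08:30): 2022-03-05 23:59 UTC ≤ query < 2022-09-07 13:01 UTC
5·60 + 19 + 510 = 829 min
829 = 0·1440 + 829; 829 = 13·60 + 49 → 13:49, same day
→ 2022-03-15 13:49 QJD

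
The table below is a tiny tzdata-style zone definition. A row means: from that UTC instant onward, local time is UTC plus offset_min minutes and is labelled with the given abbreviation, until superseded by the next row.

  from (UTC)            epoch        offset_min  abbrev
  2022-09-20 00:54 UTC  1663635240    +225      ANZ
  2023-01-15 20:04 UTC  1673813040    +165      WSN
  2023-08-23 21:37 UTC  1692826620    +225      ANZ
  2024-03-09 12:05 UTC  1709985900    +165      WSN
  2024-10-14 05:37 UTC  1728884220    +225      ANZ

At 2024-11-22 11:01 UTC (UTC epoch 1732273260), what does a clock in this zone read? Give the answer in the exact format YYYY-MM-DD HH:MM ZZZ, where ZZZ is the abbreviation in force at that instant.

2024-11-22 14:46 ANZ

Query: 2024-11-22 11:01 UTC
Rule 5/5 (ANZ, +03:45): 2024-10-14 05:37 UTC ≤ query < +∞
11·60 + 1 + 225 = 886 min
886 = 0·1440 + 886; 886 = 14·60 + 46 → 14:46, same day
→ 2024-11-22 14:46 ANZ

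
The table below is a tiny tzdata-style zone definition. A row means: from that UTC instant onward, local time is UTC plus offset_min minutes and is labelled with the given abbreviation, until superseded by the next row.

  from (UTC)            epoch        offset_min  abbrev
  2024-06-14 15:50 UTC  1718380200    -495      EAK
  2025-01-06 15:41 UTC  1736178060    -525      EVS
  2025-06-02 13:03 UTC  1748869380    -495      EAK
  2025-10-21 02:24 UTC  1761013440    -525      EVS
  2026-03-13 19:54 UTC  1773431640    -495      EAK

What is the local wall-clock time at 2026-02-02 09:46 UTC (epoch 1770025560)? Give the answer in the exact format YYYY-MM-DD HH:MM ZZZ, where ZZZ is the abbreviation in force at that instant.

2026-02-02 01:01 EVS

Query: 2026-02-02 09:46 UTC
Rule 4/5 (EVS, -08:45): 2025-10-21 02:24 UTC ≤ query < 2026-03-13 19:54 UTC
9·60 + 46 - 525 = 61 min
61 = 0·1440 + 61; 61 = 1·60 + 1 → 01:01, same day
→ 2026-02-02 01:01 EVS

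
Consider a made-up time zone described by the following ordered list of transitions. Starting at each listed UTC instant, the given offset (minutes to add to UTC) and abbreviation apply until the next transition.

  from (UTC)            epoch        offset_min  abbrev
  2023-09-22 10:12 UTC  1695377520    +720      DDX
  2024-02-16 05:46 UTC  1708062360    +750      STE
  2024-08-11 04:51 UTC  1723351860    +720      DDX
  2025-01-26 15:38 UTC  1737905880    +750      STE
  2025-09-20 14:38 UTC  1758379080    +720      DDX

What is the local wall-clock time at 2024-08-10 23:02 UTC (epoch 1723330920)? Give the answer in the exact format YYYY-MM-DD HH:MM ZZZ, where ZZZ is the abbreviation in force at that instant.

Query: 2024-08-10 23:02 UTC
Rule 2/5 (STE, +12:30): 2024-02-16 05:46 UTC ≤ query < 2024-08-11 04:51 UTC
23·60 + 2 + 750 = 2132 min
2132 = 1·1440 + 692; 692 = 11·60 + 32 → 11:32, 2024-08-10 + 1 day = 2024-08-11
→ 2024-08-11 11:32 STE

2024-08-11 11:32 STE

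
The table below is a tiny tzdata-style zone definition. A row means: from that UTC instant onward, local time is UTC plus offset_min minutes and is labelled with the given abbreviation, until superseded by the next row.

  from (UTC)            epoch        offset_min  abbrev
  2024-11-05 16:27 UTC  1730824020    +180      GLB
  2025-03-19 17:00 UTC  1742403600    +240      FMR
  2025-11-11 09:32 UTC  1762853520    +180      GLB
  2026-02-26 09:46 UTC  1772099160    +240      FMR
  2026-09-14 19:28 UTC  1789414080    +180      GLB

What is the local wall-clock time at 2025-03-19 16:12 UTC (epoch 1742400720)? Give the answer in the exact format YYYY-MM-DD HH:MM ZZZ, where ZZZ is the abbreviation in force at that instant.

Query: 2025-03-19 16:12 UTC
Rule 1/5 (GLB, +03:00): 2024-11-05 16:27 UTC ≤ query < 2025-03-19 17:00 UTC
16·60 + 12 + 180 = 1152 min
1152 = 0·1440 + 1152; 1152 = 19·60 + 12 → 19:12, same day
→ 2025-03-19 19:12 GLB

2025-03-19 19:12 GLB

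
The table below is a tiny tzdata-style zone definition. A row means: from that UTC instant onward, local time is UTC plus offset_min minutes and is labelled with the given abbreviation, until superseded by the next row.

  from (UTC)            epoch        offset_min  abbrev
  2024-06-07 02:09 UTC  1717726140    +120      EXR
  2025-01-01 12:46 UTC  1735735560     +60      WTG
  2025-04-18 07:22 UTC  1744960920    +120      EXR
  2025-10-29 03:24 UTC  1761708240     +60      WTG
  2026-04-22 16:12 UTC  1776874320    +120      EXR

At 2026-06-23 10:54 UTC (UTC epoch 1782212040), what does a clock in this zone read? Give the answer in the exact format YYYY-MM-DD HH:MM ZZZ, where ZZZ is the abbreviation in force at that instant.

Query: 2026-06-23 10:54 UTC
Rule 5/5 (EXR, +02:00): 2026-04-22 16:12 UTC ≤ query < +∞
10·60 + 54 + 120 = 774 min
774 = 0·1440 + 774; 774 = 12·60 + 54 → 12:54, same day
→ 2026-06-23 12:54 EXR

2026-06-23 12:54 EXR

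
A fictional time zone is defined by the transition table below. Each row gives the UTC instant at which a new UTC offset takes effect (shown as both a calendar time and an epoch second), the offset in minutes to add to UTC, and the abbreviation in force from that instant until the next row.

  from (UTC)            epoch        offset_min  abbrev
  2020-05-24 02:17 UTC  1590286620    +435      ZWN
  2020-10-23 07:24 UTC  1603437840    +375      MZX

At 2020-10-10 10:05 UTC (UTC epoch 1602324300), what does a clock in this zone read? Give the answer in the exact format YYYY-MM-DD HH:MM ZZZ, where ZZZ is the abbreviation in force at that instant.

Query: 2020-10-10 10:05 UTC
Rule 1/2 (ZWN, +07:15): 2020-05-24 02:17 UTC ≤ query < 2020-10-23 07:24 UTC
10·60 + 5 + 435 = 1040 min
1040 = 0·1440 + 1040; 1040 = 17·60 + 20 → 17:20, same day
→ 2020-10-10 17:20 ZWN

2020-10-10 17:20 ZWN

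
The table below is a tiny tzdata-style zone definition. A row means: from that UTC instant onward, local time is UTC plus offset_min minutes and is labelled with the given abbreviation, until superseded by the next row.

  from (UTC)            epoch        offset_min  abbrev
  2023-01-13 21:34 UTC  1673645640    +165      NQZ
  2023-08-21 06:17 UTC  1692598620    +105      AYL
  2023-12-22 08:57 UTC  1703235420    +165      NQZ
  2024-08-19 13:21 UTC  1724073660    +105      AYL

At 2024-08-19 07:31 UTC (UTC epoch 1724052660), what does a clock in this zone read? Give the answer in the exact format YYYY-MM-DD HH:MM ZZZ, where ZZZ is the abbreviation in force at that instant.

Query: 2024-08-19 07:31 UTC
Rule 3/4 (NQZ, +02:45): 2023-12-22 08:57 UTC ≤ query < 2024-08-19 13:21 UTC
7·60 + 31 + 165 = 616 min
616 = 0·1440 + 616; 616 = 10·60 + 16 → 10:16, same day
→ 2024-08-19 10:16 NQZ

2024-08-19 10:16 NQZ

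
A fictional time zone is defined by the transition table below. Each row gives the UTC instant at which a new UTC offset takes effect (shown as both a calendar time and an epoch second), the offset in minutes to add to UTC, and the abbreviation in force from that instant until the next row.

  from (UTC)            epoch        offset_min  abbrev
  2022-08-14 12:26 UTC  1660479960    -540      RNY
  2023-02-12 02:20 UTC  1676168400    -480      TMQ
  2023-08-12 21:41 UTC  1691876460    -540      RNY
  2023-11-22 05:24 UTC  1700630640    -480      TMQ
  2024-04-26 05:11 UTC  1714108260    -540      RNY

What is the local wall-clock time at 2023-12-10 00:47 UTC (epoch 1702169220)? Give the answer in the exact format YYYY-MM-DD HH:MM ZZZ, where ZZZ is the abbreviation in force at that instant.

Query: 2023-12-10 00:47 UTC
Rule 4/5 (TMQ, -08:00): 2023-11-22 05:24 UTC ≤ query < 2024-04-26 05:11 UTC
0·60 + 47 - 480 = -433 min
-433 = -1·1440 + 1007; 1007 = 16·60 + 47 → 16:47, 2023-12-10 - 1 day = 2023-12-09
→ 2023-12-09 16:47 TMQ

2023-12-09 16:47 TMQ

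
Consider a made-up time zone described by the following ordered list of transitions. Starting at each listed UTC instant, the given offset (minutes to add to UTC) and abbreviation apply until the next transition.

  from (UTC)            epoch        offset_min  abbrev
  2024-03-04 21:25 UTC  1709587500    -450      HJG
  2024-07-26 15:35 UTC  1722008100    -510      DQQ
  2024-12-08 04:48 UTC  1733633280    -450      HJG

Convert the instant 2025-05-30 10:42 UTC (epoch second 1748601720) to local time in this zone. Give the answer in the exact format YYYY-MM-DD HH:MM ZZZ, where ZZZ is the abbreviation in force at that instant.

2025-05-30 03:12 HJG

Query: 2025-05-30 10:42 UTC
Rule 3/3 (HJG, -07:30): 2024-12-08 04:48 UTC ≤ query < +∞
10·60 + 42 - 450 = 192 min
192 = 0·1440 + 192; 192 = 3·60 + 12 → 03:12, same day
→ 2025-05-30 03:12 HJG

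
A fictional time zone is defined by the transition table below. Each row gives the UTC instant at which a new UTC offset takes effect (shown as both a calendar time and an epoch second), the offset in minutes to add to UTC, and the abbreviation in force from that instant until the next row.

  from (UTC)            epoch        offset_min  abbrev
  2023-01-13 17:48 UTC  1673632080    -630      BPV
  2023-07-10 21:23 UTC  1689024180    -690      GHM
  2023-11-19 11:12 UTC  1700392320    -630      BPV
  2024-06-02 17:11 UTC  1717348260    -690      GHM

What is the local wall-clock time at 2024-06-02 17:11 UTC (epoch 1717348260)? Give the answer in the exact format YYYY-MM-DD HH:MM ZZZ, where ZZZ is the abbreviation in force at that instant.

2024-06-02 05:41 GHM

Query: 2024-06-02 17:11 UTC
Rule 4/4 (GHM, -11:30): 2024-06-02 17:11 UTC ≤ query < +∞
17·60 + 11 - 690 = 341 min
341 = 0·1440 + 341; 341 = 5·60 + 41 → 05:41, same day
→ 2024-06-02 05:41 GHM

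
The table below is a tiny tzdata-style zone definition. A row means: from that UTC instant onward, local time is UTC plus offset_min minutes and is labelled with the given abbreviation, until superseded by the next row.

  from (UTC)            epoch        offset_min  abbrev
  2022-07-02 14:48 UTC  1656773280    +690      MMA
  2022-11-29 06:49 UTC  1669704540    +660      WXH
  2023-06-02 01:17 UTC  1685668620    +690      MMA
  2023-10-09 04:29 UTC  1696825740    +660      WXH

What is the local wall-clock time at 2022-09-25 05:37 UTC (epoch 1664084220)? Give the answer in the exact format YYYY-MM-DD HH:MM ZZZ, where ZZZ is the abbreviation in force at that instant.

2022-09-25 17:07 MMA

Query: 2022-09-25 05:37 UTC
Rule 1/4 (MMA, +11:30): 2022-07-02 14:48 UTC ≤ query < 2022-11-29 06:49 UTC
5·60 + 37 + 690 = 1027 min
1027 = 0·1440 + 1027; 1027 = 17·60 + 7 → 17:07, same day
→ 2022-09-25 17:07 MMA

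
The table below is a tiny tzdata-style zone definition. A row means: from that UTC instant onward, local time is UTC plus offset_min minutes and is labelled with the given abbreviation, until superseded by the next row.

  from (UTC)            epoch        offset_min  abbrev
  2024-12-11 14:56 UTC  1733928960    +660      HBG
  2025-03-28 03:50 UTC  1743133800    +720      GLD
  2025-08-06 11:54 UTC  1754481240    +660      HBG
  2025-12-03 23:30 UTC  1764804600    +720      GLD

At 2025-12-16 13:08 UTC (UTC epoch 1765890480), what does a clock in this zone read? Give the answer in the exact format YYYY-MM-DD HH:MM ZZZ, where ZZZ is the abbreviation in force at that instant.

2025-12-17 01:08 GLD

Query: 2025-12-16 13:08 UTC
Rule 4/4 (GLD, +12:00): 2025-12-03 23:30 UTC ≤ query < +∞
13·60 + 8 + 720 = 1508 min
1508 = 1·1440 + 68; 68 = 1·60 + 8 → 01:08, 2025-12-16 + 1 day = 2025-12-17
→ 2025-12-17 01:08 GLD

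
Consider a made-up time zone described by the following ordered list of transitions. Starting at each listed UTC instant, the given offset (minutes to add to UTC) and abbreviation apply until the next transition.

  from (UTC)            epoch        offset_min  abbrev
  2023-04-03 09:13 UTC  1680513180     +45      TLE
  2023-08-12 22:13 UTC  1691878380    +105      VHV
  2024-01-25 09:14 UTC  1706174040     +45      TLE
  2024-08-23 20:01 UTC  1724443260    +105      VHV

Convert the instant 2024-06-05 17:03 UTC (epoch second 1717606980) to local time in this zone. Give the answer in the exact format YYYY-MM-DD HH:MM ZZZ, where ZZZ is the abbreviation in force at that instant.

2024-06-05 17:48 TLE

Query: 2024-06-05 17:03 UTC
Rule 3/4 (TLE, +00:45): 2024-01-25 09:14 UTC ≤ query < 2024-08-23 20:01 UTC
17·60 + 3 + 45 = 1068 min
1068 = 0·1440 + 1068; 1068 = 17·60 + 48 → 17:48, same day
→ 2024-06-05 17:48 TLE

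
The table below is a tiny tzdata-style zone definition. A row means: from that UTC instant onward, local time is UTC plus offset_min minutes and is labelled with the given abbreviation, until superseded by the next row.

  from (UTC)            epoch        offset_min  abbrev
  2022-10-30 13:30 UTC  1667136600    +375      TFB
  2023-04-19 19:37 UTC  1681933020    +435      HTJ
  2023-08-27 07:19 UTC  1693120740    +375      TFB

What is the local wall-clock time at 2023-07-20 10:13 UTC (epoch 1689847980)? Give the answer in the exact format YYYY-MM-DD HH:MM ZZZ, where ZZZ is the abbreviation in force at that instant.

Query: 2023-07-20 10:13 UTC
Rule 2/3 (HTJ, +07:15): 2023-04-19 19:37 UTC ≤ query < 2023-08-27 07:19 UTC
10·60 + 13 + 435 = 1048 min
1048 = 0·1440 + 1048; 1048 = 17·60 + 28 → 17:28, same day
→ 2023-07-20 17:28 HTJ

2023-07-20 17:28 HTJ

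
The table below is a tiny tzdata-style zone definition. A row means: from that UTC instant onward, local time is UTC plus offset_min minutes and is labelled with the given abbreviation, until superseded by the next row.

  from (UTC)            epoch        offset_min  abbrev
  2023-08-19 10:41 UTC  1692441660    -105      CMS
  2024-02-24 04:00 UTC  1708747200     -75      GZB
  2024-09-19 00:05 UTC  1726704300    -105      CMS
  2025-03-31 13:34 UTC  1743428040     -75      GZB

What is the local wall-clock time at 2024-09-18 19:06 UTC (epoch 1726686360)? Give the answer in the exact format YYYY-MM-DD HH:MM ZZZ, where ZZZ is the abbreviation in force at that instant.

2024-09-18 17:51 GZB

Query: 2024-09-18 19:06 UTC
Rule 2/4 (GZB, -01:15): 2024-02-24 04:00 UTC ≤ query < 2024-09-19 00:05 UTC
19·60 + 6 - 75 = 1071 min
1071 = 0·1440 + 1071; 1071 = 17·60 + 51 → 17:51, same day
→ 2024-09-18 17:51 GZB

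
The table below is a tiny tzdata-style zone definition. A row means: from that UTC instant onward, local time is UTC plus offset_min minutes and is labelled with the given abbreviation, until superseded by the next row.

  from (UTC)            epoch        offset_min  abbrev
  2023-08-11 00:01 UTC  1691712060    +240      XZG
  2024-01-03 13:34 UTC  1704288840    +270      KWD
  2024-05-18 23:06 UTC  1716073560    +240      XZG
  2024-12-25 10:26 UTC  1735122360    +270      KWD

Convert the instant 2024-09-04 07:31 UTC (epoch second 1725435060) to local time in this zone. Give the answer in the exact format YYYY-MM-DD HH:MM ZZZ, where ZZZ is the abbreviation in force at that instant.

2024-09-04 11:31 XZG

Query: 2024-09-04 07:31 UTC
Rule 3/4 (XZG, +04:00): 2024-05-18 23:06 UTC ≤ query < 2024-12-25 10:26 UTC
7·60 + 31 + 240 = 691 min
691 = 0·1440 + 691; 691 = 11·60 + 31 → 11:31, same day
→ 2024-09-04 11:31 XZG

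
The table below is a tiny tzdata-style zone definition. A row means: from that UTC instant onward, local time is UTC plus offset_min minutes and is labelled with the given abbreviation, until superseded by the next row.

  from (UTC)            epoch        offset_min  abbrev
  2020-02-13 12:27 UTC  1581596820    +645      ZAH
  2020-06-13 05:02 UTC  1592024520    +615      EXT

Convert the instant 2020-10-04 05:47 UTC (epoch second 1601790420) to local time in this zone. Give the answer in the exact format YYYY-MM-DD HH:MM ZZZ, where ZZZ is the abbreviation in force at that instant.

Query: 2020-10-04 05:47 UTC
Rule 2/2 (EXT, +10:15): 2020-06-13 05:02 UTC ≤ query < +∞
5·60 + 47 + 615 = 962 min
962 = 0·1440 + 962; 962 = 16·60 + 2 → 16:02, same day
→ 2020-10-04 16:02 EXT

2020-10-04 16:02 EXT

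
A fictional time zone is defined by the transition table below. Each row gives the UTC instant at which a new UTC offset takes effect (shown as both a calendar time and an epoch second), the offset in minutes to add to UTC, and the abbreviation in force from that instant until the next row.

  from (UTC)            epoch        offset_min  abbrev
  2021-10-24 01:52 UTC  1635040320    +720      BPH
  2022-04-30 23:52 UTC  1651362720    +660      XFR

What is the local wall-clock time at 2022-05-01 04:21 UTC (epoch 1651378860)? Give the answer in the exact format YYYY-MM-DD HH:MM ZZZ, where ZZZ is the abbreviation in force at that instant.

2022-05-01 15:21 XFR

Query: 2022-05-01 04:21 UTC
Rule 2/2 (XFR, +11:00): 2022-04-30 23:52 UTC ≤ query < +∞
4·60 + 21 + 660 = 921 min
921 = 0·1440 + 921; 921 = 15·60 + 21 → 15:21, same day
→ 2022-05-01 15:21 XFR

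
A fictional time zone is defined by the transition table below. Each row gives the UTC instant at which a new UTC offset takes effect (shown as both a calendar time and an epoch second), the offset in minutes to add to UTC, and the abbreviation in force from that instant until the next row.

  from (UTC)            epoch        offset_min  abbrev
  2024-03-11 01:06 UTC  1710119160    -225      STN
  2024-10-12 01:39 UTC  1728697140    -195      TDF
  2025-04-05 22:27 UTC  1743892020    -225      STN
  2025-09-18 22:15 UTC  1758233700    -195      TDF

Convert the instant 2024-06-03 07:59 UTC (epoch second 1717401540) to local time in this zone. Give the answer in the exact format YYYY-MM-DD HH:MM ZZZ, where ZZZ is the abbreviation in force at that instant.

Query: 2024-06-03 07:59 UTC
Rule 1/4 (STN, -03:45): 2024-03-11 01:06 UTC ≤ query < 2024-10-12 01:39 UTC
7·60 + 59 - 225 = 254 min
254 = 0·1440 + 254; 254 = 4·60 + 14 → 04:14, same day
→ 2024-06-03 04:14 STN

2024-06-03 04:14 STN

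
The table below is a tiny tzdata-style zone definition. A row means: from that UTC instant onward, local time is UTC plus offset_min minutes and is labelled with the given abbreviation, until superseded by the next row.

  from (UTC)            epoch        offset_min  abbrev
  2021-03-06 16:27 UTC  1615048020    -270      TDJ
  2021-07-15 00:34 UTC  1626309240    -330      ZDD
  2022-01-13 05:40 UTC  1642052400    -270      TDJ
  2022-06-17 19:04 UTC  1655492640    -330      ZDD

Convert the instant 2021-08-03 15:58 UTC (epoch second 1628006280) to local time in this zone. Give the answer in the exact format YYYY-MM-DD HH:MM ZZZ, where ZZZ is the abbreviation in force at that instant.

2021-08-03 10:28 ZDD

Query: 2021-08-03 15:58 UTC
Rule 2/4 (ZDD, -05:30): 2021-07-15 00:34 UTC ≤ query < 2022-01-13 05:40 UTC
15·60 + 58 - 330 = 628 min
628 = 0·1440 + 628; 628 = 10·60 + 28 → 10:28, same day
→ 2021-08-03 10:28 ZDD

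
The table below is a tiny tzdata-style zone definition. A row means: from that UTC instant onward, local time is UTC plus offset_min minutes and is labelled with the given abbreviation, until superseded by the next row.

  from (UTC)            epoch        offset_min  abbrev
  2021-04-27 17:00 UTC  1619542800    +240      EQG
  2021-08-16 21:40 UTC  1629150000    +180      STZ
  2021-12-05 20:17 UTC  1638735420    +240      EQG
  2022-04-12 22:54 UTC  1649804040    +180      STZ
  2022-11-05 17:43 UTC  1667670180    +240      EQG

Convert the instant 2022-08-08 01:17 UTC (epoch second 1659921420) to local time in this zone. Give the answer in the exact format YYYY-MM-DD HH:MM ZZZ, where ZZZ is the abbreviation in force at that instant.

2022-08-08 04:17 STZ

Query: 2022-08-08 01:17 UTC
Rule 4/5 (STZ, +03:00): 2022-04-12 22:54 UTC ≤ query < 2022-11-05 17:43 UTC
1·60 + 17 + 180 = 257 min
257 = 0·1440 + 257; 257 = 4·60 + 17 → 04:17, same day
→ 2022-08-08 04:17 STZ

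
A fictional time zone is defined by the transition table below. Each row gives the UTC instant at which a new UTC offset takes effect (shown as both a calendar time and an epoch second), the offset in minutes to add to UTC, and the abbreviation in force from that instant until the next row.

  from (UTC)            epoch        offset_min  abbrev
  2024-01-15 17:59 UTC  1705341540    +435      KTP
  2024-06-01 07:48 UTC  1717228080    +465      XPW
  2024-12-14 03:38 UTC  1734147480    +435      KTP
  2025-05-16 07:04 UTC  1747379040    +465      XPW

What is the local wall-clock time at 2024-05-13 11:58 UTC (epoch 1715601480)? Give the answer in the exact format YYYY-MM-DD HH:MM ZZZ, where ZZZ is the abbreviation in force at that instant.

Query: 2024-05-13 11:58 UTC
Rule 1/4 (KTP, +07:15): 2024-01-15 17:59 UTC ≤ query < 2024-06-01 07:48 UTC
11·60 + 58 + 435 = 1153 min
1153 = 0·1440 + 1153; 1153 = 19·60 + 13 → 19:13, same day
→ 2024-05-13 19:13 KTP

2024-05-13 19:13 KTP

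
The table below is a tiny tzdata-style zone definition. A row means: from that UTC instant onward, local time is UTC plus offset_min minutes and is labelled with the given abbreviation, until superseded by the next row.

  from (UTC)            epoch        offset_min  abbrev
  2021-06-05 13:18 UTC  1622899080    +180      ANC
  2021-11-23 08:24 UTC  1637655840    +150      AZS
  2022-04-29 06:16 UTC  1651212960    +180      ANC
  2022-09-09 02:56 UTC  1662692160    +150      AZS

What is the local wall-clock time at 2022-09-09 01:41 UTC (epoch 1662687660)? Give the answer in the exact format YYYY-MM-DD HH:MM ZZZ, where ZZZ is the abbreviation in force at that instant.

2022-09-09 04:41 ANC

Query: 2022-09-09 01:41 UTC
Rule 3/4 (ANC, +03:00): 2022-04-29 06:16 UTC ≤ query < 2022-09-09 02:56 UTC
1·60 + 41 + 180 = 281 min
281 = 0·1440 + 281; 281 = 4·60 + 41 → 04:41, same day
→ 2022-09-09 04:41 ANC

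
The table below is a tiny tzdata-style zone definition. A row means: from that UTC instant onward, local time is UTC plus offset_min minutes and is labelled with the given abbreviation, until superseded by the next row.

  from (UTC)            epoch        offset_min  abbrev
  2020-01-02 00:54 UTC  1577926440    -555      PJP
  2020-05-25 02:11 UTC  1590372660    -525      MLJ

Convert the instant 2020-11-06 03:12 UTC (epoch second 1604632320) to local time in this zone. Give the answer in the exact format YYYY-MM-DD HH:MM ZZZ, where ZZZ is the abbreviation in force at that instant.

Query: 2020-11-06 03:12 UTC
Rule 2/2 (MLJ, -08:45): 2020-05-25 02:11 UTC ≤ query < +∞
3·60 + 12 - 525 = -333 min
-333 = -1·1440 + 1107; 1107 = 18·60 + 27 → 18:27, 2020-11-06 - 1 day = 2020-11-05
→ 2020-11-05 18:27 MLJ

2020-11-05 18:27 MLJ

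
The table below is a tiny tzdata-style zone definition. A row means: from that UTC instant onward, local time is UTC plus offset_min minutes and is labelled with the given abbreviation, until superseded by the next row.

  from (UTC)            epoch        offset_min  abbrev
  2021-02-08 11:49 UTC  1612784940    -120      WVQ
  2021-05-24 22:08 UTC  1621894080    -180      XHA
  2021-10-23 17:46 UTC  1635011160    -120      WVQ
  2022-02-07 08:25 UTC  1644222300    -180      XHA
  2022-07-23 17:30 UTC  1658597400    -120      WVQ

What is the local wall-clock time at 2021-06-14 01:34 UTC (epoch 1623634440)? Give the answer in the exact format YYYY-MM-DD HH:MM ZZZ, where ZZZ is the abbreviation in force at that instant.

2021-06-13 22:34 XHA

Query: 2021-06-14 01:34 UTC
Rule 2/5 (XHA, -03:00): 2021-05-24 22:08 UTC ≤ query < 2021-10-23 17:46 UTC
1·60 + 34 - 180 = -86 min
-86 = -1·1440 + 1354; 1354 = 22·60 + 34 → 22:34, 2021-06-14 - 1 day = 2021-06-13
→ 2021-06-13 22:34 XHA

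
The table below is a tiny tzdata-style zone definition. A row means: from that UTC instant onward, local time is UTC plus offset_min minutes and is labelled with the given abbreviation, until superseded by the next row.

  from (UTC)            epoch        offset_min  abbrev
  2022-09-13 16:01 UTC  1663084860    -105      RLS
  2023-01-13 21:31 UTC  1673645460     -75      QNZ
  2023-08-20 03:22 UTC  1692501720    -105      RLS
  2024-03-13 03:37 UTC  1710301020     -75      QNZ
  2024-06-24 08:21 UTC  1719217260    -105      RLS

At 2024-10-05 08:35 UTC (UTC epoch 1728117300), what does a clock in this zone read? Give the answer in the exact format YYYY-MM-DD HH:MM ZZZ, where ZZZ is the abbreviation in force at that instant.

Query: 2024-10-05 08:35 UTC
Rule 5/5 (RLS, -01:45): 2024-06-24 08:21 UTC ≤ query < +∞
8·60 + 35 - 105 = 410 min
410 = 0·1440 + 410; 410 = 6·60 + 50 → 06:50, same day
→ 2024-10-05 06:50 RLS

2024-10-05 06:50 RLS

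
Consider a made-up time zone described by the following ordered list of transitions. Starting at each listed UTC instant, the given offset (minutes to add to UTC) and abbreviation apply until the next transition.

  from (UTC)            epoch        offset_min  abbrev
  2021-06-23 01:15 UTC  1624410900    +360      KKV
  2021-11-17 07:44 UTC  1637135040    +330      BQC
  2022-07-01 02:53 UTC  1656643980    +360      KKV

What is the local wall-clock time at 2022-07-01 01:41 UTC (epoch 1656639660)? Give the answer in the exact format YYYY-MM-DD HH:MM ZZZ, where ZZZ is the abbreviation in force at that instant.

Query: 2022-07-01 01:41 UTC
Rule 2/3 (BQC, +05:30): 2021-11-17 07:44 UTC ≤ query < 2022-07-01 02:53 UTC
1·60 + 41 + 330 = 431 min
431 = 0·1440 + 431; 431 = 7·60 + 11 → 07:11, same day
→ 2022-07-01 07:11 BQC

2022-07-01 07:11 BQC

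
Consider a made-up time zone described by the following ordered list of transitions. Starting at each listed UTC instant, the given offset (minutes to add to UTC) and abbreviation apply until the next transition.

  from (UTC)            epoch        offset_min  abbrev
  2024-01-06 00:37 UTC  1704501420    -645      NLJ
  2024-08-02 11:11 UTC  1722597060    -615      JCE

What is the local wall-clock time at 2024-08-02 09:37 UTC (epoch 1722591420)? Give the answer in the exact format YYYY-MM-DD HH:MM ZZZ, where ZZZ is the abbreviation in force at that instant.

Query: 2024-08-02 09:37 UTC
Rule 1/2 (NLJ, -10:45): 2024-01-06 00:37 UTC ≤ query < 2024-08-02 11:11 UTC
9·60 + 37 - 645 = -68 min
-68 = -1·1440 + 1372; 1372 = 22·60 + 52 → 22:52, 2024-08-02 - 1 day = 2024-08-01
→ 2024-08-01 22:52 NLJ

2024-08-01 22:52 NLJ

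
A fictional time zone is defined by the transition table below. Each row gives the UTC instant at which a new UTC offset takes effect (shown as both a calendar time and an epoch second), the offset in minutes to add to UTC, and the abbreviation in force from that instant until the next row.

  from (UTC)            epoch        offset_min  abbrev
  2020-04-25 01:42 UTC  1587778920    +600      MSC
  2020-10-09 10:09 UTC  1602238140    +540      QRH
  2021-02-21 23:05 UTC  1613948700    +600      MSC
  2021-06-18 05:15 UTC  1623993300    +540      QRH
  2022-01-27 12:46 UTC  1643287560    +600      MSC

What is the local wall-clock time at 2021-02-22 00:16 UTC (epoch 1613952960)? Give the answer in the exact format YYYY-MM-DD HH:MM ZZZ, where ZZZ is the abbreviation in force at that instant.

2021-02-22 10:16 MSC

Query: 2021-02-22 00:16 UTC
Rule 3/5 (MSC, +10:00): 2021-02-21 23:05 UTC ≤ query < 2021-06-18 05:15 UTC
0·60 + 16 + 600 = 616 min
616 = 0·1440 + 616; 616 = 10·60 + 16 → 10:16, same day
→ 2021-02-22 10:16 MSC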